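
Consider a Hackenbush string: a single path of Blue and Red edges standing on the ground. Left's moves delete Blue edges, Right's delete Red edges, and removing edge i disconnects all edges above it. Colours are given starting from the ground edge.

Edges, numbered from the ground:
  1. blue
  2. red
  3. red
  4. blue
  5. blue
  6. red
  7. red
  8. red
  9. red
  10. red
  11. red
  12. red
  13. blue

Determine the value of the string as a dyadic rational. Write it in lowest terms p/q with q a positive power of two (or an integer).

1539/4096

Build G(s[:k]) for k = 1..13, string s = blue red red blue blue red red red red red red red blue.
1 of 13 · b · max L 0 · min R +∞ ⇒ 1
2 of 13 · br · max L 0 · min R 1 ⇒ 1/2
3 of 13 · brr · max L 0 · min R 1/2 ⇒ 1/4
4 of 13 · brrb · max L 1/4 · min R 1/2 ⇒ 3/8
5 of 13 · brrbb · max L 3/8 · min R 1/2 ⇒ 7/16
6 of 13 · brrbbr · max L 3/8 · min R 7/16 ⇒ 13/32
7 of 13 · brrbbrr · max L 3/8 · min R 13/32 ⇒ 25/64
8 of 13 · brrbbrrr · max L 3/8 · min R 25/64 ⇒ 49/128
9 of 13 · brrbbrrrr · max L 3/8 · min R 49/128 ⇒ 97/256
10 of 13 · brrbbrrrrr · max L 3/8 · min R 97/256 ⇒ 193/512
11 of 13 · brrbbrrrrrr · max L 3/8 · min R 193/512 ⇒ 385/1024
12 of 13 · brrbbrrrrrrr · max L 3/8 · min R 385/1024 ⇒ 769/2048
13 of 13 · brrbbrrrrrrrb · max L 769/2048 · min R 385/1024 ⇒ 1539/4096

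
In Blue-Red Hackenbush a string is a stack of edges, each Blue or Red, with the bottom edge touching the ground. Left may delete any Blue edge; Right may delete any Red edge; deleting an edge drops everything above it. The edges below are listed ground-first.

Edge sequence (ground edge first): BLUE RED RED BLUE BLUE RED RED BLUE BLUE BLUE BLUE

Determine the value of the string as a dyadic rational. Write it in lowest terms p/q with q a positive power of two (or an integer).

415/1024

v_1 [B]  L=[0]  R=[none]  gives 1
v_2 [BR]  L=[0]  R=[1]  gives 1/2
v_3 [BRR]  L=[0]  R=[1/2; 1]  gives 1/4
v_4 [BRRB]  L=[0; 1/4]  R=[1/2; 1]  gives 3/8
v_5 [BRRBB]  L=[0; 1/4; 3/8]  R=[1/2; 1]  gives 7/16
v_6 [BRRBBR]  L=[0; 1/4; 3/8]  R=[7/16; 1/2; 1]  gives 13/32
v_7 [BRRBBRR]  L=[0; 1/4; 3/8]  R=[13/32; 7/16; 1/2; 1]  gives 25/64
v_8 [BRRBBRRB]  L=[0; 1/4; 3/8; 25/64]  R=[13/32; 7/16; 1/2; 1]  gives 51/128
v_9 [BRRBBRRBB]  L=[0; 1/4; 3/8; 25/64; 51/128]  R=[13/32; 7/16; 1/2; 1]  gives 103/256
v_10 [BRRBBRRBBB]  L=[0; 1/4; 3/8; 25/64; 51/128; 103/256]  R=[13/32; 7/16; 1/2; 1]  gives 207/512
v_11 [BRRBBRRBBBB]  L=[0; 1/4; 3/8; 25/64; 51/128; 103/256; 207/512]  R=[13/32; 7/16; 1/2; 1]  gives 415/1024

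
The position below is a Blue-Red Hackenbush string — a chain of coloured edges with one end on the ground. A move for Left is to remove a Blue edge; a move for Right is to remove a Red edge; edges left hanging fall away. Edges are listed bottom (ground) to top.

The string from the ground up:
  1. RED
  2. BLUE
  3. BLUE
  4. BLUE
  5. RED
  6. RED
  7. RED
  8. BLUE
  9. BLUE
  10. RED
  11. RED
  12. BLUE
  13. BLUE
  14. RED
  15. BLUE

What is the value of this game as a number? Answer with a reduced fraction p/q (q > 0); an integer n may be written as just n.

-3685/16384

edge 1 of 15 (RED): { · | 0 } ⇒ -1
edge 2 of 15 (BLUE): { -1 | 0 } ⇒ -1/2
edge 3 of 15 (BLUE): { -1,-1/2 | 0 } ⇒ -1/4
edge 4 of 15 (BLUE): { -1,-1/2,-1/4 | 0 } ⇒ -1/8
edge 5 of 15 (RED): { -1,-1/2,-1/4 | -1/8,0 } ⇒ -3/16
edge 6 of 15 (RED): { -1,-1/2,-1/4 | -3/16,-1/8,0 } ⇒ -7/32
edge 7 of 15 (RED): { -1,-1/2,-1/4 | -7/32,-3/16,-1/8,0 } ⇒ -15/64
edge 8 of 15 (BLUE): { -1,-1/2,-1/4,-15/64 | -7/32,-3/16,-1/8,0 } ⇒ -29/128
edge 9 of 15 (BLUE): { -1,-1/2,-1/4,-15/64,-29/128 | -7/32,-3/16,-1/8,0 } ⇒ -57/256
edge 10 of 15 (RED): { -1,-1/2,-1/4,-15/64,-29/128 | -57/256,-7/32,-3/16,-1/8,0 } ⇒ -115/512
edge 11 of 15 (RED): { -1,-1/2,-1/4,-15/64,-29/128 | -115/512,-57/256,-7/32,-3/16,-1/8,0 } ⇒ -231/1024
edge 12 of 15 (BLUE): { -1,-1/2,-1/4,-15/64,-29/128,-231/1024 | -115/512,-57/256,-7/32,-3/16,-1/8,0 } ⇒ -461/2048
edge 13 of 15 (BLUE): { -1,-1/2,-1/4,-15/64,-29/128,-231/1024,-461/2048 | -115/512,-57/256,-7/32,-3/16,-1/8,0 } ⇒ -921/4096
edge 14 of 15 (RED): { -1,-1/2,-1/4,-15/64,-29/128,-231/1024,-461/2048 | -921/4096,-115/512,-57/256,-7/32,-3/16,-1/8,0 } ⇒ -1843/8192
edge 15 of 15 (BLUE): { -1,-1/2,-1/4,-15/64,-29/128,-231/1024,-461/2048,-1843/8192 | -921/4096,-115/512,-57/256,-7/32,-3/16,-1/8,0 } ⇒ -3685/16384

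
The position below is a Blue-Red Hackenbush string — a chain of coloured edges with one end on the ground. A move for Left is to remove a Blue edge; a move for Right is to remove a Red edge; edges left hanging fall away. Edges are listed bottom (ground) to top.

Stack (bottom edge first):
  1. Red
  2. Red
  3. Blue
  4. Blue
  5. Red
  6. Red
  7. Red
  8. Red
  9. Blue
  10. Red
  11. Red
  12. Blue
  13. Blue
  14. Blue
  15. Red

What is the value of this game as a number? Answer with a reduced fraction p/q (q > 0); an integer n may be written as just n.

Build g(s[:k]) for k = 1..15, string s = Red Red Blue Blue Red Red Red Red Blue Red Red Blue Blue Blue Red.
g_1 [R]  L=[∅]  R=[0]  so -1
g_2 [RR]  L=[∅]  R=[-1 0]  so -2
g_3 [RRB]  L=[-2]  R=[-1 0]  so -3/2
g_4 [RRBB]  L=[-2 -3/2]  R=[-1 0]  so -5/4
g_5 [RRBBR]  L=[-2 -3/2]  R=[-5/4 -1 0]  so -11/8
g_6 [RRBBRR]  L=[-2 -3/2]  R=[-11/8 -5/4 -1 0]  so -23/16
g_7 [RRBBRRR]  L=[-2 -3/2]  R=[-23/16 -11/8 -5/4 -1 0]  so -47/32
g_8 [RRBBRRRR]  L=[-2 -3/2]  R=[-47/32 -23/16 -11/8 -5/4 -1 0]  so -95/64
g_9 [RRBBRRRRB]  L=[-2 -3/2 -95/64]  R=[-47/32 -23/16 -11/8 -5/4 -1 0]  so -189/128
g_10 [RRBBRRRRBR]  L=[-2 -3/2 -95/64]  R=[-189/128 -47/32 -23/16 -11/8 -5/4 -1 0]  so -379/256
g_11 [RRBBRRRRBRR]  L=[-2 -3/2 -95/64]  R=[-379/256 -189/128 -47/32 -23/16 -11/8 -5/4 -1 0]  so -759/512
g_12 [RRBBRRRRBRRB]  L=[-2 -3/2 -95/64 -759/512]  R=[-379/256 -189/128 -47/32 -23/16 -11/8 -5/4 -1 0]  so -1517/1024
g_13 [RRBBRRRRBRRBB]  L=[-2 -3/2 -95/64 -759/512 -1517/1024]  R=[-379/256 -189/128 -47/32 -23/16 -11/8 -5/4 -1 0]  so -3033/2048
g_14 [RRBBRRRRBRRBBB]  L=[-2 -3/2 -95/64 -759/512 -1517/1024 -3033/2048]  R=[-379/256 -189/128 -47/32 -23/16 -11/8 -5/4 -1 0]  so -6065/4096
g_15 [RRBBRRRRBRRBBBR]  L=[-2 -3/2 -95/64 -759/512 -1517/1024 -3033/2048]  R=[-6065/4096 -379/256 -189/128 -47/32 -23/16 -11/8 -5/4 -1 0]  so -12131/8192

-12131/8192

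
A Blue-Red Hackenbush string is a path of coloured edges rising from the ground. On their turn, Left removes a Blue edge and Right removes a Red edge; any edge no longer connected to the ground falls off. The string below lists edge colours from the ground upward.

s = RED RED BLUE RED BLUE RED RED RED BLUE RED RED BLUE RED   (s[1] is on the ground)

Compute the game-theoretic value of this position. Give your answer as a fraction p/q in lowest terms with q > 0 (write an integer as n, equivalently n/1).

-3547/2048

Prefix values for RED RED BLUE RED BLUE RED RED RED BLUE RED RED BLUE RED via {L|R} + simplicity:
step 1: add RED to get R; options L={ ∅ } R={ 0 } so -1
step 2: add RED to get RR; options L={ ∅ } R={ -1,0 } so -2
step 3: add BLUE to get RRB; options L={ -2 } R={ -1,0 } so -3/2
step 4: add RED to get RRBR; options L={ -2 } R={ -3/2,-1,0 } so -7/4
step 5: add BLUE to get RRBRB; options L={ -2,-7/4 } R={ -3/2,-1,0 } so -13/8
step 6: add RED to get RRBRBR; options L={ -2,-7/4 } R={ -13/8,-3/2,-1,0 } so -27/16
step 7: add RED to get RRBRBRR; options L={ -2,-7/4 } R={ -27/16,-13/8,-3/2,-1,0 } so -55/32
step 8: add RED to get RRBRBRRR; options L={ -2,-7/4 } R={ -55/32,-27/16,-13/8,-3/2,-1,0 } so -111/64
step 9: add BLUE to get RRBRBRRRB; options L={ -2,-7/4,-111/64 } R={ -55/32,-27/16,-13/8,-3/2,-1,0 } so -221/128
step 10: add RED to get RRBRBRRRBR; options L={ -2,-7/4,-111/64 } R={ -221/128,-55/32,-27/16,-13/8,-3/2,-1,0 } so -443/256
step 11: add RED to get RRBRBRRRBRR; options L={ -2,-7/4,-111/64 } R={ -443/256,-221/128,-55/32,-27/16,-13/8,-3/2,-1,0 } so -887/512
step 12: add BLUE to get RRBRBRRRBRRB; options L={ -2,-7/4,-111/64,-887/512 } R={ -443/256,-221/128,-55/32,-27/16,-13/8,-3/2,-1,0 } so -1773/1024
step 13: add RED to get RRBRBRRRBRRBR; options L={ -2,-7/4,-111/64,-887/512 } R={ -1773/1024,-443/256,-221/128,-55/32,-27/16,-13/8,-3/2,-1,0 } so -3547/2048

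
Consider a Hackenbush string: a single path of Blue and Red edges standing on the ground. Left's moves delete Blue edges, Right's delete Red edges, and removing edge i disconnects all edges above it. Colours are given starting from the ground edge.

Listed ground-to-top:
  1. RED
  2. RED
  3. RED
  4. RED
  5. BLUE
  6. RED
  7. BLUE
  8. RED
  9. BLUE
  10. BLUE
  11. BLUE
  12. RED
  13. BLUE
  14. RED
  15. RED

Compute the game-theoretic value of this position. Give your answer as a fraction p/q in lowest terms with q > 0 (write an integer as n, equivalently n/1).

Recurse on prefixes of the 15-edge string RED RED RED RED BLUE RED BLUE RED BLUE BLUE BLUE RED BLUE RED RED:
g(R) = { (no moves) | 0 } → -1
g(RR) = { (no moves) | -1, 0 } → -2
g(RRR) = { (no moves) | -2, -1, 0 } → -3
g(RRRR) = { (no moves) | -3, -2, -1, 0 } → -4
g(RRRRB) = { -4 | -3, -2, -1, 0 } → -7/2
g(RRRRBR) = { -4 | -7/2, -3, -2, -1, 0 } → -15/4
g(RRRRBRB) = { -4, -15/4 | -7/2, -3, -2, -1, 0 } → -29/8
g(RRRRBRBR) = { -4, -15/4 | -29/8, -7/2, -3, -2, -1, 0 } → -59/16
g(RRRRBRBRB) = { -4, -15/4, -59/16 | -29/8, -7/2, -3, -2, -1, 0 } → -117/32
g(RRRRBRBRBB) = { -4, -15/4, -59/16, -117/32 | -29/8, -7/2, -3, -2, -1, 0 } → -233/64
g(RRRRBRBRBBB) = { -4, -15/4, -59/16, -117/32, -233/64 | -29/8, -7/2, -3, -2, -1, 0 } → -465/128
g(RRRRBRBRBBBR) = { -4, -15/4, -59/16, -117/32, -233/64 | -465/128, -29/8, -7/2, -3, -2, -1, 0 } → -931/256
g(RRRRBRBRBBBRB) = { -4, -15/4, -59/16, -117/32, -233/64, -931/256 | -465/128, -29/8, -7/2, -3, -2, -1, 0 } → -1861/512
g(RRRRBRBRBBBRBR) = { -4, -15/4, -59/16, -117/32, -233/64, -931/256 | -1861/512, -465/128, -29/8, -7/2, -3, -2, -1, 0 } → -3723/1024
g(RRRRBRBRBBBRBRR) = { -4, -15/4, -59/16, -117/32, -233/64, -931/256 | -3723/1024, -1861/512, -465/128, -29/8, -7/2, -3, -2, -1, 0 } → -7447/2048

-7447/2048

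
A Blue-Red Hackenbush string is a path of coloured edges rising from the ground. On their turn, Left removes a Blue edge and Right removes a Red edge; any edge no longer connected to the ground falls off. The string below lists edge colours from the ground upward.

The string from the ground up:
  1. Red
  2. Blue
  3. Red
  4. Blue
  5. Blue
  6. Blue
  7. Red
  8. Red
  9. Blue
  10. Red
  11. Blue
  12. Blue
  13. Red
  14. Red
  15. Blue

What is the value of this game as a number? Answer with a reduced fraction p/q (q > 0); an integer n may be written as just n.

-9037/16384

Build v(s[:k]) for k = 1..15, string s = Red Blue Red Blue Blue Blue Red Red Blue Red Blue Blue Red Red Blue.
v(R) = { — | 0 } => -1
v(RB) = { -1 | 0 } => -1/2
v(RBR) = { -1 | -1/2; 0 } => -3/4
v(RBRB) = { -1; -3/4 | -1/2; 0 } => -5/8
v(RBRBB) = { -1; -3/4; -5/8 | -1/2; 0 } => -9/16
v(RBRBBB) = { -1; -3/4; -5/8; -9/16 | -1/2; 0 } => -17/32
v(RBRBBBR) = { -1; -3/4; -5/8; -9/16 | -17/32; -1/2; 0 } => -35/64
v(RBRBBBRR) = { -1; -3/4; -5/8; -9/16 | -35/64; -17/32; -1/2; 0 } => -71/128
v(RBRBBBRRB) = { -1; -3/4; -5/8; -9/16; -71/128 | -35/64; -17/32; -1/2; 0 } => -141/256
v(RBRBBBRRBR) = { -1; -3/4; -5/8; -9/16; -71/128 | -141/256; -35/64; -17/32; -1/2; 0 } => -283/512
v(RBRBBBRRBRB) = { -1; -3/4; -5/8; -9/16; -71/128; -283/512 | -141/256; -35/64; -17/32; -1/2; 0 } => -565/1024
v(RBRBBBRRBRBB) = { -1; -3/4; -5/8; -9/16; -71/128; -283/512; -565/1024 | -141/256; -35/64; -17/32; -1/2; 0 } => -1129/2048
v(RBRBBBRRBRBBR) = { -1; -3/4; -5/8; -9/16; -71/128; -283/512; -565/1024 | -1129/2048; -141/256; -35/64; -17/32; -1/2; 0 } => -2259/4096
v(RBRBBBRRBRBBRR) = { -1; -3/4; -5/8; -9/16; -71/128; -283/512; -565/1024 | -2259/4096; -1129/2048; -141/256; -35/64; -17/32; -1/2; 0 } => -4519/8192
v(RBRBBBRRBRBBRRB) = { -1; -3/4; -5/8; -9/16; -71/128; -283/512; -565/1024; -4519/8192 | -2259/4096; -1129/2048; -141/256; -35/64; -17/32; -1/2; 0 } => -9037/16384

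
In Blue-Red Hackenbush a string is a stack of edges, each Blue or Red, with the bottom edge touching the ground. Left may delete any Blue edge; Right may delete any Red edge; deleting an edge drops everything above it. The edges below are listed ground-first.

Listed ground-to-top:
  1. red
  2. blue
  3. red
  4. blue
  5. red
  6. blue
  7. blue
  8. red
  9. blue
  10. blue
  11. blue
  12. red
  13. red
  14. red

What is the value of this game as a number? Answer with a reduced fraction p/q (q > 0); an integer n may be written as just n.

Prefix values for red blue red blue red blue blue red blue blue blue red red red via {L|R} + simplicity:
1 of 14 · r · max L −∞ · min R 0 => -1
2 of 14 · rb · max L -1 · min R 0 => -1/2
3 of 14 · rbr · max L -1 · min R -1/2 => -3/4
4 of 14 · rbrb · max L -3/4 · min R -1/2 => -5/8
5 of 14 · rbrbr · max L -3/4 · min R -5/8 => -11/16
6 of 14 · rbrbrb · max L -11/16 · min R -5/8 => -21/32
7 of 14 · rbrbrbb · max L -21/32 · min R -5/8 => -41/64
8 of 14 · rbrbrbbr · max L -21/32 · min R -41/64 => -83/128
9 of 14 · rbrbrbbrb · max L -83/128 · min R -41/64 => -165/256
10 of 14 · rbrbrbbrbb · max L -165/256 · min R -41/64 => -329/512
11 of 14 · rbrbrbbrbbb · max L -329/512 · min R -41/64 => -657/1024
12 of 14 · rbrbrbbrbbbr · max L -329/512 · min R -657/1024 => -1315/2048
13 of 14 · rbrbrbbrbbbrr · max L -329/512 · min R -1315/2048 => -2631/4096
14 of 14 · rbrbrbbrbbbrrr · max L -329/512 · min R -2631/4096 => -5263/8192

-5263/8192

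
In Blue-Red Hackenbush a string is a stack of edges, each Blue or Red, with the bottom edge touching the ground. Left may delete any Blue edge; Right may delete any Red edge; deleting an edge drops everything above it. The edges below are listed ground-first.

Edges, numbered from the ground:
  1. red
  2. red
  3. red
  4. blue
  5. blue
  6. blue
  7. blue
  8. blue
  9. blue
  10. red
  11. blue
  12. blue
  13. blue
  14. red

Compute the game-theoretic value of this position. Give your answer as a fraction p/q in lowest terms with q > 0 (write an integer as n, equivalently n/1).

Prefix values for red red red blue blue blue blue blue blue red blue blue blue red via {L|R} + simplicity:
1 of 14 · r · max L −∞ · min R 0 = -1
2 of 14 · rr · max L −∞ · min R -1 = -2
3 of 14 · rrr · max L −∞ · min R -2 = -3
4 of 14 · rrrb · max L -3 · min R -2 = -5/2
5 of 14 · rrrbb · max L -5/2 · min R -2 = -9/4
6 of 14 · rrrbbb · max L -9/4 · min R -2 = -17/8
7 of 14 · rrrbbbb · max L -17/8 · min R -2 = -33/16
8 of 14 · rrrbbbbb · max L -33/16 · min R -2 = -65/32
9 of 14 · rrrbbbbbb · max L -65/32 · min R -2 = -129/64
10 of 14 · rrrbbbbbbr · max L -65/32 · min R -129/64 = -259/128
11 of 14 · rrrbbbbbbrb · max L -259/128 · min R -129/64 = -517/256
12 of 14 · rrrbbbbbbrbb · max L -517/256 · min R -129/64 = -1033/512
13 of 14 · rrrbbbbbbrbbb · max L -1033/512 · min R -129/64 = -2065/1024
14 of 14 · rrrbbbbbbrbbbr · max L -1033/512 · min R -2065/1024 = -4131/2048

-4131/2048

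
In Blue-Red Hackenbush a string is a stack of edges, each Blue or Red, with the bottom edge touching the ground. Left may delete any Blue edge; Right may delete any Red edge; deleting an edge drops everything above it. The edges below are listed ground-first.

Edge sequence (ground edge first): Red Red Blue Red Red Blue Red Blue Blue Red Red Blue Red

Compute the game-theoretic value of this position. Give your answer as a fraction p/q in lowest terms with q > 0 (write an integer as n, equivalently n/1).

-3739/2048

Build v(s[:k]) for k = 1..13, string s = Red Red Blue Red Red Blue Red Blue Blue Red Red Blue Red.
R: Left { (no moves) }, Right { 0 } ⇒ simplest -1
RR: Left { (no moves) }, Right { -1, 0 } ⇒ simplest -2
RRB: Left { -2 }, Right { -1, 0 } ⇒ simplest -3/2
RRBR: Left { -2 }, Right { -3/2, -1, 0 } ⇒ simplest -7/4
RRBRR: Left { -2 }, Right { -7/4, -3/2, -1, 0 } ⇒ simplest -15/8
RRBRRB: Left { -2, -15/8 }, Right { -7/4, -3/2, -1, 0 } ⇒ simplest -29/16
RRBRRBR: Left { -2, -15/8 }, Right { -29/16, -7/4, -3/2, -1, 0 } ⇒ simplest -59/32
RRBRRBRB: Left { -2, -15/8, -59/32 }, Right { -29/16, -7/4, -3/2, -1, 0 } ⇒ simplest -117/64
RRBRRBRBB: Left { -2, -15/8, -59/32, -117/64 }, Right { -29/16, -7/4, -3/2, -1, 0 } ⇒ simplest -233/128
RRBRRBRBBR: Left { -2, -15/8, -59/32, -117/64 }, Right { -233/128, -29/16, -7/4, -3/2, -1, 0 } ⇒ simplest -467/256
RRBRRBRBBRR: Left { -2, -15/8, -59/32, -117/64 }, Right { -467/256, -233/128, -29/16, -7/4, -3/2, -1, 0 } ⇒ simplest -935/512
RRBRRBRBBRRB: Left { -2, -15/8, -59/32, -117/64, -935/512 }, Right { -467/256, -233/128, -29/16, -7/4, -3/2, -1, 0 } ⇒ simplest -1869/1024
RRBRRBRBBRRBR: Left { -2, -15/8, -59/32, -117/64, -935/512 }, Right { -1869/1024, -467/256, -233/128, -29/16, -7/4, -3/2, -1, 0 } ⇒ simplest -3739/2048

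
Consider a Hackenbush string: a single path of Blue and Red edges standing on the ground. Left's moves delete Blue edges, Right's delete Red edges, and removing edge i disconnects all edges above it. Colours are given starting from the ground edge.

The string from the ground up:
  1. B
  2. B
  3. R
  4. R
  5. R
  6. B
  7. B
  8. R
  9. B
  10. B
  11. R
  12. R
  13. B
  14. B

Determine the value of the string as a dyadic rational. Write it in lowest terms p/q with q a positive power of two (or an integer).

Recurse on prefixes of the 14-edge string B B R R R B B R B B R R B B:
B: Left { 0 }, Right {  } = simplest 1
BB: Left { 0,1 }, Right {  } = simplest 2
BBR: Left { 0,1 }, Right { 2 } = simplest 3/2
BBRR: Left { 0,1 }, Right { 3/2,2 } = simplest 5/4
BBRRR: Left { 0,1 }, Right { 5/4,3/2,2 } = simplest 9/8
BBRRRB: Left { 0,1,9/8 }, Right { 5/4,3/2,2 } = simplest 19/16
BBRRRBB: Left { 0,1,9/8,19/16 }, Right { 5/4,3/2,2 } = simplest 39/32
BBRRRBBR: Left { 0,1,9/8,19/16 }, Right { 39/32,5/4,3/2,2 } = simplest 77/64
BBRRRBBRB: Left { 0,1,9/8,19/16,77/64 }, Right { 39/32,5/4,3/2,2 } = simplest 155/128
BBRRRBBRBB: Left { 0,1,9/8,19/16,77/64,155/128 }, Right { 39/32,5/4,3/2,2 } = simplest 311/256
BBRRRBBRBBR: Left { 0,1,9/8,19/16,77/64,155/128 }, Right { 311/256,39/32,5/4,3/2,2 } = simplest 621/512
BBRRRBBRBBRR: Left { 0,1,9/8,19/16,77/64,155/128 }, Right { 621/512,311/256,39/32,5/4,3/2,2 } = simplest 1241/1024
BBRRRBBRBBRRB: Left { 0,1,9/8,19/16,77/64,155/128,1241/1024 }, Right { 621/512,311/256,39/32,5/4,3/2,2 } = simplest 2483/2048
BBRRRBBRBBRRBB: Left { 0,1,9/8,19/16,77/64,155/128,1241/1024,2483/2048 }, Right { 621/512,311/256,39/32,5/4,3/2,2 } = simplest 4967/4096

4967/4096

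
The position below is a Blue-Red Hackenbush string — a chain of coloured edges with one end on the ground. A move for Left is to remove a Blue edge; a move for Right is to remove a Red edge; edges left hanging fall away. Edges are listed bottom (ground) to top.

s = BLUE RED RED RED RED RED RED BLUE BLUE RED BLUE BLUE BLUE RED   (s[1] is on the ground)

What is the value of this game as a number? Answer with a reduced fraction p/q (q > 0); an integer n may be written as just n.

Prefix values for BLUE RED RED RED RED RED RED BLUE BLUE RED BLUE BLUE BLUE RED via {L|R} + simplicity:
B: Left { 0 }, Right { — } → simplest 1
BR: Left { 0 }, Right { 1 } → simplest 1/2
BRR: Left { 0 }, Right { 1/2, 1 } → simplest 1/4
BRRR: Left { 0 }, Right { 1/4, 1/2, 1 } → simplest 1/8
BRRRR: Left { 0 }, Right { 1/8, 1/4, 1/2, 1 } → simplest 1/16
BRRRRR: Left { 0 }, Right { 1/16, 1/8, 1/4, 1/2, 1 } → simplest 1/32
BRRRRRR: Left { 0 }, Right { 1/32, 1/16, 1/8, 1/4, 1/2, 1 } → simplest 1/64
BRRRRRRB: Left { 0, 1/64 }, Right { 1/32, 1/16, 1/8, 1/4, 1/2, 1 } → simplest 3/128
BRRRRRRBB: Left { 0, 1/64, 3/128 }, Right { 1/32, 1/16, 1/8, 1/4, 1/2, 1 } → simplest 7/256
BRRRRRRBBR: Left { 0, 1/64, 3/128 }, Right { 7/256, 1/32, 1/16, 1/8, 1/4, 1/2, 1 } → simplest 13/512
BRRRRRRBBRB: Left { 0, 1/64, 3/128, 13/512 }, Right { 7/256, 1/32, 1/16, 1/8, 1/4, 1/2, 1 } → simplest 27/1024
BRRRRRRBBRBB: Left { 0, 1/64, 3/128, 13/512, 27/1024 }, Right { 7/256, 1/32, 1/16, 1/8, 1/4, 1/2, 1 } → simplest 55/2048
BRRRRRRBBRBBB: Left { 0, 1/64, 3/128, 13/512, 27/1024, 55/2048 }, Right { 7/256, 1/32, 1/16, 1/8, 1/4, 1/2, 1 } → simplest 111/4096
BRRRRRRBBRBBBR: Left { 0, 1/64, 3/128, 13/512, 27/1024, 55/2048 }, Right { 111/4096, 7/256, 1/32, 1/16, 1/8, 1/4, 1/2, 1 } → simplest 221/8192

221/8192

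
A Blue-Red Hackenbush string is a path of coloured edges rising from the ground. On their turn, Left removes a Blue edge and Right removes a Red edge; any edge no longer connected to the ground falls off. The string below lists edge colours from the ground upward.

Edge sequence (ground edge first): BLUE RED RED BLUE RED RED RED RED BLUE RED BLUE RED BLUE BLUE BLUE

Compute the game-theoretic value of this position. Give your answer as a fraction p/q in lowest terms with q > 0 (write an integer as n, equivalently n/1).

1 of 15 · B · max L 0 · min R +∞ so 1
2 of 15 · BR · max L 0 · min R 1 so 1/2
3 of 15 · BRR · max L 0 · min R 1/2 so 1/4
4 of 15 · BRRB · max L 1/4 · min R 1/2 so 3/8
5 of 15 · BRRBR · max L 1/4 · min R 3/8 so 5/16
6 of 15 · BRRBRR · max L 1/4 · min R 5/16 so 9/32
7 of 15 · BRRBRRR · max L 1/4 · min R 9/32 so 17/64
8 of 15 · BRRBRRRR · max L 1/4 · min R 17/64 so 33/128
9 of 15 · BRRBRRRRB · max L 33/128 · min R 17/64 so 67/256
10 of 15 · BRRBRRRRBR · max L 33/128 · min R 67/256 so 133/512
11 of 15 · BRRBRRRRBRB · max L 133/512 · min R 67/256 so 267/1024
12 of 15 · BRRBRRRRBRBR · max L 133/512 · min R 267/1024 so 533/2048
13 of 15 · BRRBRRRRBRBRB · max L 533/2048 · min R 267/1024 so 1067/4096
14 of 15 · BRRBRRRRBRBRBB · max L 1067/4096 · min R 267/1024 so 2135/8192
15 of 15 · BRRBRRRRBRBRBBB · max L 2135/8192 · min R 267/1024 so 4271/16384

4271/16384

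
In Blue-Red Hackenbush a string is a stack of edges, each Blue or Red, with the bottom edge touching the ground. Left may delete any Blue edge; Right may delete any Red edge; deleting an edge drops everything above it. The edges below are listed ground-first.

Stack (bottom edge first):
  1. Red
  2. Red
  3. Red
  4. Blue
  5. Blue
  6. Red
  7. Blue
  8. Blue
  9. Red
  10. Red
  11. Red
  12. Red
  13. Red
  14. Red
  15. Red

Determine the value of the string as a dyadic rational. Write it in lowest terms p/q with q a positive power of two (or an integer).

R: Left { ∅ }, Right { 0 } gives simplest -1
RR: Left { ∅ }, Right { -1 0 } gives simplest -2
RRR: Left { ∅ }, Right { -2 -1 0 } gives simplest -3
RRRB: Left { -3 }, Right { -2 -1 0 } gives simplest -5/2
RRRBB: Left { -3 -5/2 }, Right { -2 -1 0 } gives simplest -9/4
RRRBBR: Left { -3 -5/2 }, Right { -9/4 -2 -1 0 } gives simplest -19/8
RRRBBRB: Left { -3 -5/2 -19/8 }, Right { -9/4 -2 -1 0 } gives simplest -37/16
RRRBBRBB: Left { -3 -5/2 -19/8 -37/16 }, Right { -9/4 -2 -1 0 } gives simplest -73/32
RRRBBRBBR: Left { -3 -5/2 -19/8 -37/16 }, Right { -73/32 -9/4 -2 -1 0 } gives simplest -147/64
RRRBBRBBRR: Left { -3 -5/2 -19/8 -37/16 }, Right { -147/64 -73/32 -9/4 -2 -1 0 } gives simplest -295/128
RRRBBRBBRRR: Left { -3 -5/2 -19/8 -37/16 }, Right { -295/128 -147/64 -73/32 -9/4 -2 -1 0 } gives simplest -591/256
RRRBBRBBRRRR: Left { -3 -5/2 -19/8 -37/16 }, Right { -591/256 -295/128 -147/64 -73/32 -9/4 -2 -1 0 } gives simplest -1183/512
RRRBBRBBRRRRR: Left { -3 -5/2 -19/8 -37/16 }, Right { -1183/512 -591/256 -295/128 -147/64 -73/32 -9/4 -2 -1 0 } gives simplest -2367/1024
RRRBBRBBRRRRRR: Left { -3 -5/2 -19/8 -37/16 }, Right { -2367/1024 -1183/512 -591/256 -295/128 -147/64 -73/32 -9/4 -2 -1 0 } gives simplest -4735/2048
RRRBBRBBRRRRRRR: Left { -3 -5/2 -19/8 -37/16 }, Right { -4735/2048 -2367/1024 -1183/512 -591/256 -295/128 -147/64 -73/32 -9/4 -2 -1 0 } gives simplest -9471/4096

-9471/4096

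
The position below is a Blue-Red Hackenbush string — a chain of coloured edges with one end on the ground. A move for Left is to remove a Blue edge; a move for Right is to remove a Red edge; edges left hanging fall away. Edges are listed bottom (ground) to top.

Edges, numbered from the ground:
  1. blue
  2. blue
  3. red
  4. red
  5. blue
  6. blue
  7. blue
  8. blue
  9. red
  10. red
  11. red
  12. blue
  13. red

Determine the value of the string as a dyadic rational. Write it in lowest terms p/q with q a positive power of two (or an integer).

3013/2048

step 1: add blue to get b; options L={ 0 } R={  } — 1
step 2: add blue to get bb; options L={ 0, 1 } R={  } — 2
step 3: add red to get bbr; options L={ 0, 1 } R={ 2 } — 3/2
step 4: add red to get bbrr; options L={ 0, 1 } R={ 3/2, 2 } — 5/4
step 5: add blue to get bbrrb; options L={ 0, 1, 5/4 } R={ 3/2, 2 } — 11/8
step 6: add blue to get bbrrbb; options L={ 0, 1, 5/4, 11/8 } R={ 3/2, 2 } — 23/16
step 7: add blue to get bbrrbbb; options L={ 0, 1, 5/4, 11/8, 23/16 } R={ 3/2, 2 } — 47/32
step 8: add blue to get bbrrbbbb; options L={ 0, 1, 5/4, 11/8, 23/16, 47/32 } R={ 3/2, 2 } — 95/64
step 9: add red to get bbrrbbbbr; options L={ 0, 1, 5/4, 11/8, 23/16, 47/32 } R={ 95/64, 3/2, 2 } — 189/128
step 10: add red to get bbrrbbbbrr; options L={ 0, 1, 5/4, 11/8, 23/16, 47/32 } R={ 189/128, 95/64, 3/2, 2 } — 377/256
step 11: add red to get bbrrbbbbrrr; options L={ 0, 1, 5/4, 11/8, 23/16, 47/32 } R={ 377/256, 189/128, 95/64, 3/2, 2 } — 753/512
step 12: add blue to get bbrrbbbbrrrb; options L={ 0, 1, 5/4, 11/8, 23/16, 47/32, 753/512 } R={ 377/256, 189/128, 95/64, 3/2, 2 } — 1507/1024
step 13: add red to get bbrrbbbbrrrbr; options L={ 0, 1, 5/4, 11/8, 23/16, 47/32, 753/512 } R={ 1507/1024, 377/256, 189/128, 95/64, 3/2, 2 } — 3013/2048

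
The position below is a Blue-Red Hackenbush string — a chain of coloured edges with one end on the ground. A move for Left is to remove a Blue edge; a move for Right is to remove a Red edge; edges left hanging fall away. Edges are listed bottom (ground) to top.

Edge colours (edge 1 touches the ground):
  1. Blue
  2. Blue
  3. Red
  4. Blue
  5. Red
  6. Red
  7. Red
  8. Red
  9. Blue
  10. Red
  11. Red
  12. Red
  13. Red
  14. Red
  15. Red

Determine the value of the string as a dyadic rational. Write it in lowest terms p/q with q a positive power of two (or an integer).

Recurse on prefixes of the 15-edge string Blue Blue Red Blue Red Red Red Red Blue Red Red Red Red Red Red:
edge 1 of 15 (Blue): { 0 | · } gives 1
edge 2 of 15 (Blue): { 0 1 | · } gives 2
edge 3 of 15 (Red): { 0 1 | 2 } gives 3/2
edge 4 of 15 (Blue): { 0 1 3/2 | 2 } gives 7/4
edge 5 of 15 (Red): { 0 1 3/2 | 7/4 2 } gives 13/8
edge 6 of 15 (Red): { 0 1 3/2 | 13/8 7/4 2 } gives 25/16
edge 7 of 15 (Red): { 0 1 3/2 | 25/16 13/8 7/4 2 } gives 49/32
edge 8 of 15 (Red): { 0 1 3/2 | 49/32 25/16 13/8 7/4 2 } gives 97/64
edge 9 of 15 (Blue): { 0 1 3/2 97/64 | 49/32 25/16 13/8 7/4 2 } gives 195/128
edge 10 of 15 (Red): { 0 1 3/2 97/64 | 195/128 49/32 25/16 13/8 7/4 2 } gives 389/256
edge 11 of 15 (Red): { 0 1 3/2 97/64 | 389/256 195/128 49/32 25/16 13/8 7/4 2 } gives 777/512
edge 12 of 15 (Red): { 0 1 3/2 97/64 | 777/512 389/256 195/128 49/32 25/16 13/8 7/4 2 } gives 1553/1024
edge 13 of 15 (Red): { 0 1 3/2 97/64 | 1553/1024 777/512 389/256 195/128 49/32 25/16 13/8 7/4 2 } gives 3105/2048
edge 14 of 15 (Red): { 0 1 3/2 97/64 | 3105/2048 1553/1024 777/512 389/256 195/128 49/32 25/16 13/8 7/4 2 } gives 6209/4096
edge 15 of 15 (Red): { 0 1 3/2 97/64 | 6209/4096 3105/2048 1553/1024 777/512 389/256 195/128 49/32 25/16 13/8 7/4 2 } gives 12417/8192

12417/8192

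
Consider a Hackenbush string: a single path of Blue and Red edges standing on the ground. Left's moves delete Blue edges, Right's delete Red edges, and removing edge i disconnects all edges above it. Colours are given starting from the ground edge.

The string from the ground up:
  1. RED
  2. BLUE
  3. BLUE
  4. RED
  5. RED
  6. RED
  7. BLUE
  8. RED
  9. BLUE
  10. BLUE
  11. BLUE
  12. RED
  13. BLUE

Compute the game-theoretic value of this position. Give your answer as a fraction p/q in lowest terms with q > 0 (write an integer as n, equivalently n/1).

Build val(s[:k]) for k = 1..13, string s = RED BLUE BLUE RED RED RED BLUE RED BLUE BLUE BLUE RED BLUE.
val(R) = { — | 0 } => -1
val(RB) = { -1 | 0 } => -1/2
val(RBB) = { -1; -1/2 | 0 } => -1/4
val(RBBR) = { -1; -1/2 | -1/4; 0 } => -3/8
val(RBBRR) = { -1; -1/2 | -3/8; -1/4; 0 } => -7/16
val(RBBRRR) = { -1; -1/2 | -7/16; -3/8; -1/4; 0 } => -15/32
val(RBBRRRB) = { -1; -1/2; -15/32 | -7/16; -3/8; -1/4; 0 } => -29/64
val(RBBRRRBR) = { -1; -1/2; -15/32 | -29/64; -7/16; -3/8; -1/4; 0 } => -59/128
val(RBBRRRBRB) = { -1; -1/2; -15/32; -59/128 | -29/64; -7/16; -3/8; -1/4; 0 } => -117/256
val(RBBRRRBRBB) = { -1; -1/2; -15/32; -59/128; -117/256 | -29/64; -7/16; -3/8; -1/4; 0 } => -233/512
val(RBBRRRBRBBB) = { -1; -1/2; -15/32; -59/128; -117/256; -233/512 | -29/64; -7/16; -3/8; -1/4; 0 } => -465/1024
val(RBBRRRBRBBBR) = { -1; -1/2; -15/32; -59/128; -117/256; -233/512 | -465/1024; -29/64; -7/16; -3/8; -1/4; 0 } => -931/2048
val(RBBRRRBRBBBRB) = { -1; -1/2; -15/32; -59/128; -117/256; -233/512; -931/2048 | -465/1024; -29/64; -7/16; -3/8; -1/4; 0 } => -1861/4096

-1861/4096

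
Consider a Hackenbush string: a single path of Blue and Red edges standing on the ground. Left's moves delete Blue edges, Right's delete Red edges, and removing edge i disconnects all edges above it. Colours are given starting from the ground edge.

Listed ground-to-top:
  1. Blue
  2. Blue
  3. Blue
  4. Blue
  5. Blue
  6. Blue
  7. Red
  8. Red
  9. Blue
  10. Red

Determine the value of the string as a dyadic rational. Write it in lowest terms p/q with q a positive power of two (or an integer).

Build value(s[:k]) for k = 1..10, string s = Blue Blue Blue Blue Blue Blue Red Red Blue Red.
B: Left { 0 }, Right { ∅ } → simplest 1
BB: Left { 0; 1 }, Right { ∅ } → simplest 2
BBB: Left { 0; 1; 2 }, Right { ∅ } → simplest 3
BBBB: Left { 0; 1; 2; 3 }, Right { ∅ } → simplest 4
BBBBB: Left { 0; 1; 2; 3; 4 }, Right { ∅ } → simplest 5
BBBBBB: Left { 0; 1; 2; 3; 4; 5 }, Right { ∅ } → simplest 6
BBBBBBR: Left { 0; 1; 2; 3; 4; 5 }, Right { 6 } → simplest 11/2
BBBBBBRR: Left { 0; 1; 2; 3; 4; 5 }, Right { 11/2; 6 } → simplest 21/4
BBBBBBRRB: Left { 0; 1; 2; 3; 4; 5; 21/4 }, Right { 11/2; 6 } → simplest 43/8
BBBBBBRRBR: Left { 0; 1; 2; 3; 4; 5; 21/4 }, Right { 43/8; 11/2; 6 } → simplest 85/16

85/16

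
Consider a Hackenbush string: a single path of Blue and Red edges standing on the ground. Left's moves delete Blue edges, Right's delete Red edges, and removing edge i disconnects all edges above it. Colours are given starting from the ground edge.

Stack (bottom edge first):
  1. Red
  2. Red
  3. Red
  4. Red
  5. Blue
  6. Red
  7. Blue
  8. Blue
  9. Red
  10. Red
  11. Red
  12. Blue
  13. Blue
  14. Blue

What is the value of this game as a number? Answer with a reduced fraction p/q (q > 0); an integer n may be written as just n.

g(R) = { none | 0 } = -1
g(RR) = { none | -1, 0 } = -2
g(RRR) = { none | -2, -1, 0 } = -3
g(RRRR) = { none | -3, -2, -1, 0 } = -4
g(RRRRB) = { -4 | -3, -2, -1, 0 } = -7/2
g(RRRRBR) = { -4 | -7/2, -3, -2, -1, 0 } = -15/4
g(RRRRBRB) = { -4, -15/4 | -7/2, -3, -2, -1, 0 } = -29/8
g(RRRRBRBB) = { -4, -15/4, -29/8 | -7/2, -3, -2, -1, 0 } = -57/16
g(RRRRBRBBR) = { -4, -15/4, -29/8 | -57/16, -7/2, -3, -2, -1, 0 } = -115/32
g(RRRRBRBBRR) = { -4, -15/4, -29/8 | -115/32, -57/16, -7/2, -3, -2, -1, 0 } = -231/64
g(RRRRBRBBRRR) = { -4, -15/4, -29/8 | -231/64, -115/32, -57/16, -7/2, -3, -2, -1, 0 } = -463/128
g(RRRRBRBBRRRB) = { -4, -15/4, -29/8, -463/128 | -231/64, -115/32, -57/16, -7/2, -3, -2, -1, 0 } = -925/256
g(RRRRBRBBRRRBB) = { -4, -15/4, -29/8, -463/128, -925/256 | -231/64, -115/32, -57/16, -7/2, -3, -2, -1, 0 } = -1849/512
g(RRRRBRBBRRRBBB) = { -4, -15/4, -29/8, -463/128, -925/256, -1849/512 | -231/64, -115/32, -57/16, -7/2, -3, -2, -1, 0 } = -3697/1024

-3697/1024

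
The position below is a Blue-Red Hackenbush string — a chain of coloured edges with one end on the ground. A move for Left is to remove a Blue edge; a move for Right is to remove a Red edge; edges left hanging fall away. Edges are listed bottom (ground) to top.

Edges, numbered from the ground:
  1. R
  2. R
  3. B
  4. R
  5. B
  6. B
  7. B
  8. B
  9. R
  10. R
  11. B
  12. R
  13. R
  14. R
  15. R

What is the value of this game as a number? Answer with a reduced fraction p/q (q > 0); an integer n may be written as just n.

Prefix values for R R B R B B B B R R B R R R R via {L|R} + simplicity:
edge 1 of 15 (R): { (no moves) | 0 } -> -1
edge 2 of 15 (R): { (no moves) | -1; 0 } -> -2
edge 3 of 15 (B): { -2 | -1; 0 } -> -3/2
edge 4 of 15 (R): { -2 | -3/2; -1; 0 } -> -7/4
edge 5 of 15 (B): { -2; -7/4 | -3/2; -1; 0 } -> -13/8
edge 6 of 15 (B): { -2; -7/4; -13/8 | -3/2; -1; 0 } -> -25/16
edge 7 of 15 (B): { -2; -7/4; -13/8; -25/16 | -3/2; -1; 0 } -> -49/32
edge 8 of 15 (B): { -2; -7/4; -13/8; -25/16; -49/32 | -3/2; -1; 0 } -> -97/64
edge 9 of 15 (R): { -2; -7/4; -13/8; -25/16; -49/32 | -97/64; -3/2; -1; 0 } -> -195/128
edge 10 of 15 (R): { -2; -7/4; -13/8; -25/16; -49/32 | -195/128; -97/64; -3/2; -1; 0 } -> -391/256
edge 11 of 15 (B): { -2; -7/4; -13/8; -25/16; -49/32; -391/256 | -195/128; -97/64; -3/2; -1; 0 } -> -781/512
edge 12 of 15 (R): { -2; -7/4; -13/8; -25/16; -49/32; -391/256 | -781/512; -195/128; -97/64; -3/2; -1; 0 } -> -1563/1024
edge 13 of 15 (R): { -2; -7/4; -13/8; -25/16; -49/32; -391/256 | -1563/1024; -781/512; -195/128; -97/64; -3/2; -1; 0 } -> -3127/2048
edge 14 of 15 (R): { -2; -7/4; -13/8; -25/16; -49/32; -391/256 | -3127/2048; -1563/1024; -781/512; -195/128; -97/64; -3/2; -1; 0 } -> -6255/4096
edge 15 of 15 (R): { -2; -7/4; -13/8; -25/16; -49/32; -391/256 | -6255/4096; -3127/2048; -1563/1024; -781/512; -195/128; -97/64; -3/2; -1; 0 } -> -12511/8192

-12511/8192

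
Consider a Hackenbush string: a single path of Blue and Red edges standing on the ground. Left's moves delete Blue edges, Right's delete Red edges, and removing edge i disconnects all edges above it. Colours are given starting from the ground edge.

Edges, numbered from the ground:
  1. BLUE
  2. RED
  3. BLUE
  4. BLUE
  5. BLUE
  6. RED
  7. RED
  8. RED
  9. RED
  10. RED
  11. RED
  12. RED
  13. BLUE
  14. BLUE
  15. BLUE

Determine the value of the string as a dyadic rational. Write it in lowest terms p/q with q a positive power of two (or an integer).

14351/16384

Build g(s[:k]) for k = 1..15, string s = BLUE RED BLUE BLUE BLUE RED RED RED RED RED RED RED BLUE BLUE BLUE.
edge 1 of 15 (BLUE): { 0 | — } — 1
edge 2 of 15 (RED): { 0 | 1 } — 1/2
edge 3 of 15 (BLUE): { 0,1/2 | 1 } — 3/4
edge 4 of 15 (BLUE): { 0,1/2,3/4 | 1 } — 7/8
edge 5 of 15 (BLUE): { 0,1/2,3/4,7/8 | 1 } — 15/16
edge 6 of 15 (RED): { 0,1/2,3/4,7/8 | 15/16,1 } — 29/32
edge 7 of 15 (RED): { 0,1/2,3/4,7/8 | 29/32,15/16,1 } — 57/64
edge 8 of 15 (RED): { 0,1/2,3/4,7/8 | 57/64,29/32,15/16,1 } — 113/128
edge 9 of 15 (RED): { 0,1/2,3/4,7/8 | 113/128,57/64,29/32,15/16,1 } — 225/256
edge 10 of 15 (RED): { 0,1/2,3/4,7/8 | 225/256,113/128,57/64,29/32,15/16,1 } — 449/512
edge 11 of 15 (RED): { 0,1/2,3/4,7/8 | 449/512,225/256,113/128,57/64,29/32,15/16,1 } — 897/1024
edge 12 of 15 (RED): { 0,1/2,3/4,7/8 | 897/1024,449/512,225/256,113/128,57/64,29/32,15/16,1 } — 1793/2048
edge 13 of 15 (BLUE): { 0,1/2,3/4,7/8,1793/2048 | 897/1024,449/512,225/256,113/128,57/64,29/32,15/16,1 } — 3587/4096
edge 14 of 15 (BLUE): { 0,1/2,3/4,7/8,1793/2048,3587/4096 | 897/1024,449/512,225/256,113/128,57/64,29/32,15/16,1 } — 7175/8192
edge 15 of 15 (BLUE): { 0,1/2,3/4,7/8,1793/2048,3587/4096,7175/8192 | 897/1024,449/512,225/256,113/128,57/64,29/32,15/16,1 } — 14351/16384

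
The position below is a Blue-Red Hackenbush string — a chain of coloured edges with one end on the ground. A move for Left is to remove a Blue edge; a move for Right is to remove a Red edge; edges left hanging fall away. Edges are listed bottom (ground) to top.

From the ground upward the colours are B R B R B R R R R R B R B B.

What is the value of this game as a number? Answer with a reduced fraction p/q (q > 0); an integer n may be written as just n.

5143/8192

Prefix values for B R B R B R R R R R B R B B via {L|R} + simplicity:
B: Left { 0 }, Right { (no moves) } gives simplest 1
BR: Left { 0 }, Right { 1 } gives simplest 1/2
BRB: Left { 0,1/2 }, Right { 1 } gives simplest 3/4
BRBR: Left { 0,1/2 }, Right { 3/4,1 } gives simplest 5/8
BRBRB: Left { 0,1/2,5/8 }, Right { 3/4,1 } gives simplest 11/16
BRBRBR: Left { 0,1/2,5/8 }, Right { 11/16,3/4,1 } gives simplest 21/32
BRBRBRR: Left { 0,1/2,5/8 }, Right { 21/32,11/16,3/4,1 } gives simplest 41/64
BRBRBRRR: Left { 0,1/2,5/8 }, Right { 41/64,21/32,11/16,3/4,1 } gives simplest 81/128
BRBRBRRRR: Left { 0,1/2,5/8 }, Right { 81/128,41/64,21/32,11/16,3/4,1 } gives simplest 161/256
BRBRBRRRRR: Left { 0,1/2,5/8 }, Right { 161/256,81/128,41/64,21/32,11/16,3/4,1 } gives simplest 321/512
BRBRBRRRRRB: Left { 0,1/2,5/8,321/512 }, Right { 161/256,81/128,41/64,21/32,11/16,3/4,1 } gives simplest 643/1024
BRBRBRRRRRBR: Left { 0,1/2,5/8,321/512 }, Right { 643/1024,161/256,81/128,41/64,21/32,11/16,3/4,1 } gives simplest 1285/2048
BRBRBRRRRRBRB: Left { 0,1/2,5/8,321/512,1285/2048 }, Right { 643/1024,161/256,81/128,41/64,21/32,11/16,3/4,1 } gives simplest 2571/4096
BRBRBRRRRRBRBB: Left { 0,1/2,5/8,321/512,1285/2048,2571/4096 }, Right { 643/1024,161/256,81/128,41/64,21/32,11/16,3/4,1 } gives simplest 5143/8192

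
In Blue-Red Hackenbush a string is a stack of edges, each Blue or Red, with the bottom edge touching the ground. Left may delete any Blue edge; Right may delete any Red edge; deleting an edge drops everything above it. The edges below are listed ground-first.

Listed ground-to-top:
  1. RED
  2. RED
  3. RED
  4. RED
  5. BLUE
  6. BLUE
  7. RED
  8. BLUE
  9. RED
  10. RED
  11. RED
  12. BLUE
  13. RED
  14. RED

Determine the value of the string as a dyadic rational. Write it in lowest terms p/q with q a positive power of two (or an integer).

-3447/1024

Build v(s[:k]) for k = 1..14, string s = RED RED RED RED BLUE BLUE RED BLUE RED RED RED BLUE RED RED.
R: Left { ∅ }, Right { 0 } = simplest -1
RR: Left { ∅ }, Right { -1, 0 } = simplest -2
RRR: Left { ∅ }, Right { -2, -1, 0 } = simplest -3
RRRR: Left { ∅ }, Right { -3, -2, -1, 0 } = simplest -4
RRRRB: Left { -4 }, Right { -3, -2, -1, 0 } = simplest -7/2
RRRRBB: Left { -4, -7/2 }, Right { -3, -2, -1, 0 } = simplest -13/4
RRRRBBR: Left { -4, -7/2 }, Right { -13/4, -3, -2, -1, 0 } = simplest -27/8
RRRRBBRB: Left { -4, -7/2, -27/8 }, Right { -13/4, -3, -2, -1, 0 } = simplest -53/16
RRRRBBRBR: Left { -4, -7/2, -27/8 }, Right { -53/16, -13/4, -3, -2, -1, 0 } = simplest -107/32
RRRRBBRBRR: Left { -4, -7/2, -27/8 }, Right { -107/32, -53/16, -13/4, -3, -2, -1, 0 } = simplest -215/64
RRRRBBRBRRR: Left { -4, -7/2, -27/8 }, Right { -215/64, -107/32, -53/16, -13/4, -3, -2, -1, 0 } = simplest -431/128
RRRRBBRBRRRB: Left { -4, -7/2, -27/8, -431/128 }, Right { -215/64, -107/32, -53/16, -13/4, -3, -2, -1, 0 } = simplest -861/256
RRRRBBRBRRRBR: Left { -4, -7/2, -27/8, -431/128 }, Right { -861/256, -215/64, -107/32, -53/16, -13/4, -3, -2, -1, 0 } = simplest -1723/512
RRRRBBRBRRRBRR: Left { -4, -7/2, -27/8, -431/128 }, Right { -1723/512, -861/256, -215/64, -107/32, -53/16, -13/4, -3, -2, -1, 0 } = simplest -3447/1024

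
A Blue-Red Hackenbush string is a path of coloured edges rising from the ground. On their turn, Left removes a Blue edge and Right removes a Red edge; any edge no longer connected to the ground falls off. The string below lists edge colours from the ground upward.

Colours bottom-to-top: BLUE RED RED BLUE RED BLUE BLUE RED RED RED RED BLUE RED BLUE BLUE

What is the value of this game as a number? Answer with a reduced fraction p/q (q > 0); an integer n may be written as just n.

Recurse on prefixes of the 15-edge string BLUE RED RED BLUE RED BLUE BLUE RED RED RED RED BLUE RED BLUE BLUE:
1 of 15 · B · max L 0 · min R +∞ = 1
2 of 15 · BR · max L 0 · min R 1 = 1/2
3 of 15 · BRR · max L 0 · min R 1/2 = 1/4
4 of 15 · BRRB · max L 1/4 · min R 1/2 = 3/8
5 of 15 · BRRBR · max L 1/4 · min R 3/8 = 5/16
6 of 15 · BRRBRB · max L 5/16 · min R 3/8 = 11/32
7 of 15 · BRRBRBB · max L 11/32 · min R 3/8 = 23/64
8 of 15 · BRRBRBBR · max L 11/32 · min R 23/64 = 45/128
9 of 15 · BRRBRBBRR · max L 11/32 · min R 45/128 = 89/256
10 of 15 · BRRBRBBRRR · max L 11/32 · min R 89/256 = 177/512
11 of 15 · BRRBRBBRRRR · max L 11/32 · min R 177/512 = 353/1024
12 of 15 · BRRBRBBRRRRB · max L 353/1024 · min R 177/512 = 707/2048
13 of 15 · BRRBRBBRRRRBR · max L 353/1024 · min R 707/2048 = 1413/4096
14 of 15 · BRRBRBBRRRRBRB · max L 1413/4096 · min R 707/2048 = 2827/8192
15 of 15 · BRRBRBBRRRRBRBB · max L 2827/8192 · min R 707/2048 = 5655/16384

5655/16384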